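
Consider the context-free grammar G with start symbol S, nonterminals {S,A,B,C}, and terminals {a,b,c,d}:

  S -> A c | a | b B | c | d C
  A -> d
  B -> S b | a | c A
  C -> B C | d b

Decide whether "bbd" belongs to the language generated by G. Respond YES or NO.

Convert to CNF:
  S -> A T1 | T0 B | T2 C | a | c
  A -> d
  B -> S T0 | T1 A | a
  C -> B C | T2 T0
  T0 -> b
  T1 -> c
  T2 -> d

CYK table (by increasing span):
  cell(0,0) b: {T0}  orig:{}
  cell(1,1) b: {T0}  orig:{}
  cell(2,2) d: {A,T2}  orig:{A}
  cell(0,1) bb: ∅
  cell(1,2) bd: ∅
  cell(0,2) bbd: ∅

S ∉ T[0,2] ⇒ NO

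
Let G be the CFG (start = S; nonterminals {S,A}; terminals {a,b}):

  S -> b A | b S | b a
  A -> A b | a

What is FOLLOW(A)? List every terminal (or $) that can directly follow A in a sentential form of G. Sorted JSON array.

FIRST iteration:
iter 1:
  A via A→a: +{a}
  S via S→b A: +{b}
  S: {b}  A: {a}
iter 2: — fixpoint
  S: {b}  A: {a}

Compute FOLLOW by fixpoint:
seed FOLLOW(S) with $
iter 1:
  A→A b: FOLLOW(A) ⊇ FIRST(b) = {b}; new: +{b}
  S→b A: FOLLOW(A) ⊇ FOLLOW(S) ⊇ {$}; new: +{$}
  S: {$}  A: {$,b}
iter 2: (no change)
  S: {$}  A: {$,b}

FOLLOW(A) = ["$", "b"]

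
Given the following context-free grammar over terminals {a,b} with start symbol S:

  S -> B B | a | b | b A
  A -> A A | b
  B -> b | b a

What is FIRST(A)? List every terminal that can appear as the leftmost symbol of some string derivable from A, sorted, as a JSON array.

FIRST sets, iterate to fixpoint:
round 1:
  A via A→b: +{b}
  B via B→b: +{b}
  S via S→B B: +{b}
  S via S→a: +{a}
  FIRST(S)={a,b}  FIRST(A)={b}  FIRST(B)={b}
round 2: — fixpoint
  FIRST(S)={a,b}  FIRST(A)={b}  FIRST(B)={b}

FIRST(A) = ["b"]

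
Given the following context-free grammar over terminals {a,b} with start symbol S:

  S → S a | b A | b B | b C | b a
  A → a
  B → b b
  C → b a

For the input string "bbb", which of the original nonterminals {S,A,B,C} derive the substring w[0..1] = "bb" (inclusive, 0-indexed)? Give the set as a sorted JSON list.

Convert to CNF:
  S -> S T1 | T0 A | T0 B | T0 C | T0 T1
  A -> a
  B -> T0 T0
  C -> T0 T1
  T0 -> b
  T1 -> a

CYK fill — only the sub-triangle for w[0..1]:
  [0..0]={T0}  "b"  orig:{}
  [1..1]={T0}  "b"  orig:{}
  [0..1]={B}  "bb"

Original NTs in T[0,1] deriving "bb": ["B"]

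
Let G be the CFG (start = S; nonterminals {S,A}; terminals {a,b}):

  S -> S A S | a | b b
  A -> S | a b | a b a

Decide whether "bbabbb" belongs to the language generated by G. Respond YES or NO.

Convert to CNF:
  S -> S X4 | T1 T1 | a
  A -> S X2 | T0 T1 | T0 X3 | T1 T1 | a
  T0 -> a
  T1 -> b
  X2 -> A S
  X3 -> T1 T0
  X4 -> A S

CYK fill:
  [0..0]={T1}  "b"  orig:{}
  [1..1]={T1}  "b"  orig:{}
  [2..2]={A,S,T0}  "a"  orig:{A,S}
  [3..3]={T1}  "b"  orig:{}
  [4..4]={T1}  "b"  orig:{}
  [5..5]={T1}  "b"  orig:{}
  [0..1]={A,S}  "bb"
  [1..2]={X3}  "ba"  orig:{}
  [2..3]={A}  "ab"
  [3..4]={A,S}  "bb"
  [4..5]={A,S}  "bb"
  [0..2]={X2,X4}  "bba"  orig:{}
  [1..3]=∅  "bab"
  [2..4]={X2,X4}  "abb"  orig:{}
  [3..5]=∅  "bbb"
  [0..3]=∅  "bbab"
  [1..4]=∅  "babb"
  [2..5]={X2,X4}  "abbb"  orig:{}
  [0..4]={A,S}  "bbabb"
  [1..5]=∅  "babbb"
  [0..5]={A,S}  "bbabbb"

S ∈ T[0,5] ⇒ YES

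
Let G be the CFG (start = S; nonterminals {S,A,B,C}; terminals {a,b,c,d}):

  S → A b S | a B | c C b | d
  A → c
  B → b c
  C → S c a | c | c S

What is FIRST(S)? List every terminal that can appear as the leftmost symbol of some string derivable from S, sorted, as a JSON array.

FIRST sets, iterate to fixpoint:
[1]
  A via A→c: +{c}
  B via B→b c: +{b}
  C via C→c: +{c}
  S via S→A b S: +{c}
  S via S→a B: +{a}
  S via S→d: +{d}
  S: {a,c,d}  A: {c}  B: {b}  C: {c}
[2]
  C via C→S c a: +{a,d}
  S: {a,c,d}  A: {c}  B: {b}  C: {a,c,d}
[3] done
  S: {a,c,d}  A: {c}  B: {b}  C: {a,c,d}

FIRST(S) = ["a", "c", "d"]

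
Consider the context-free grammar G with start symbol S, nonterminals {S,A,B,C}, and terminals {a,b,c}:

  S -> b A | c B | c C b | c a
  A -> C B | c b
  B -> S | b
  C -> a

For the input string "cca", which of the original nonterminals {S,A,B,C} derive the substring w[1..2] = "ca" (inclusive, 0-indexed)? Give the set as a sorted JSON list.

CNF form of G:
  S -> T0 B | T0 T2 | T0 X4 | T1 A
  A -> C B | T0 T1
  B -> T0 B | T0 T2 | T0 X3 | T1 A | b
  C -> a
  T0 -> c
  T1 -> b
  T2 -> a
  X3 -> C T1
  X4 -> C T1

CYK fill (cells [i..j] with 1 ≤ i ≤ j ≤ 2 only):
  T[1,1] 'c' = {T0}  orig:{}
  T[2,2] 'a' = {C,T2}  orig:{C}
  T[1,2] 'ca' = {B,S}

Original NTs in T[1,2] deriving "ca": ["B", "S"]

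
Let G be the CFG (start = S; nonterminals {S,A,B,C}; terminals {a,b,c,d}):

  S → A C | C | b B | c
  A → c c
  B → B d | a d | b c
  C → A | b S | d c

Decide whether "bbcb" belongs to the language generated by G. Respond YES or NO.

Convert to CNF:
  S -> A C | T0 T0 | T1 T0 | T3 B | T3 S | c
  A -> T0 T0
  B -> B T1 | T2 T1 | T3 T0
  C -> T0 T0 | T1 T0 | T3 S
  T0 -> c
  T1 -> d
  T2 -> a
  T3 -> b

CYK fill:
  cell(0,0) b: {T3}  orig:{}
  cell(1,1) b: {T3}  orig:{}
  cell(2,2) c: {S,T0}  orig:{S}
  cell(3,3) b: {T3}  orig:{}
  cell(0,1) bb: ∅
  cell(1,2) bc: {B,C,S}
  cell(2,3) cb: ∅
  cell(0,2) bbc: {C,S}
  cell(1,3) bcb: ∅
  cell(0,3) bbcb: ∅

S ∉ T[0,3] ⇒ NO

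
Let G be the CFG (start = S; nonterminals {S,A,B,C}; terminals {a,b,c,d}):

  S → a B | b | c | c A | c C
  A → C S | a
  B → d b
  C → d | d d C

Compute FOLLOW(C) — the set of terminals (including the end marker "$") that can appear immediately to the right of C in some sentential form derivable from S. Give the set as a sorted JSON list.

FIRST iteration:
round 1:
  A via A→a: +{a}
  B via B→d b: +{d}
  C via C→d: +{d}
  S via S→a B: +{a}
  S via S→b: +{b}
  S via S→c: +{c}
  FIRST[S]={a,b,c}  FIRST[A]={a}  FIRST[B]={d}  FIRST[C]={d}
round 2:
  A via A→C S: +{d}
  FIRST[S]={a,b,c}  FIRST[A]={a,d}  FIRST[B]={d}  FIRST[C]={d}
round 3: — fixpoint
  FIRST[S]={a,b,c}  FIRST[A]={a,d}  FIRST[B]={d}  FIRST[C]={d}

Compute FOLLOW by fixpoint:
seed FOLLOW(S) with $
[1]
  A→C S: FOLLOW(C) ⊇ FIRST(S) = {a,b,c}; new: +{a,b,c}
  S→a B: FOLLOW(B) ⊇ FOLLOW(S) ⊇ {$}; new: +{$}
  S→c A: FOLLOW(A) ⊇ FOLLOW(S) ⊇ {$}; new: +{$}
  S→c C: FOLLOW(C) ⊇ FOLLOW(S) ⊇ {$}; new: +{$}
  FOLLOW(S)={$}  FOLLOW(A)={$}  FOLLOW(B)={$}  FOLLOW(C)={$,a,b,c}
[2] (stable)
  FOLLOW(S)={$}  FOLLOW(A)={$}  FOLLOW(B)={$}  FOLLOW(C)={$,a,b,c}

FOLLOW(C) = ["$", "a", "b", "c"]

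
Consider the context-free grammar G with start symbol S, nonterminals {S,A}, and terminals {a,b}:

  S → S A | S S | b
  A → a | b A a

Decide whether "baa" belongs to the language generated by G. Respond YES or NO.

Convert to CNF:
  S -> S A | S S | b
  A -> T0 X2 | a
  T0 -> b
  T1 -> a
  X2 -> A T1

Fill CYK table bottom-up:
  cell(0,0) b: {S,T0}  orig:{S}
  cell(1,1) a: {A,T1}  orig:{A}
  cell(2,2) a: {A,T1}  orig:{A}
  cell(0,1) ba: {S}
  cell(1,2) aa: {X2}  orig:{}
  cell(0,2) baa: {A,S}

S ∈ T[0,2] ⇒ YES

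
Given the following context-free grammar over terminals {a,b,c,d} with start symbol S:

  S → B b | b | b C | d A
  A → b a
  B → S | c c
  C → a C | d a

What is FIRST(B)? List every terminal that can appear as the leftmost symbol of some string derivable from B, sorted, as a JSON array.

FIRST iteration:
iter 1:
  A via A→b a: +{b}
  B via B→c c: +{c}
  C via C→a C: +{a}
  C via C→d a: +{d}
  S via S→B b: +{c}
  S via S→b: +{b}
  S via S→d A: +{d}
  FIRST[S]={b,c,d}  FIRST[A]={b}  FIRST[B]={c}  FIRST[C]={a,d}
iter 2:
  B via B→S: +{b,d}
  FIRST[S]={b,c,d}  FIRST[A]={b}  FIRST[B]={b,c,d}  FIRST[C]={a,d}
iter 3: (stable)
  FIRST[S]={b,c,d}  FIRST[A]={b}  FIRST[B]={b,c,d}  FIRST[C]={a,d}

FIRST(B) = ["b", "c", "d"]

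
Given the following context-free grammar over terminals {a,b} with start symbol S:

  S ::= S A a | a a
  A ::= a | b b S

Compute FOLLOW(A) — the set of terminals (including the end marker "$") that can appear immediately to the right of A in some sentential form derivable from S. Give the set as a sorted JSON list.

Compute FIRST by fixpoint:
pass 1:
  A via A→a: +{a}
  A via A→b b S: +{b}
  S via S→a a: +{a}
  FIRST[S]={a}  FIRST[A]={a,b}
pass 2: — fixpoint
  FIRST[S]={a}  FIRST[A]={a,b}

FOLLOW sets:
FOLLOW(S) := {$}
round 1:
  S→S A a: FOLLOW(S) ⊇ FIRST(A) = {a,b}; new: +{a,b}
  S→S A a: FOLLOW(A) ⊇ FIRST(a) = {a}; new: +{a}
  FOLLOW[S]={$,a,b}  FOLLOW[A]={a}
round 2: — fixpoint
  FOLLOW[S]={$,a,b}  FOLLOW[A]={a}

FOLLOW(A) = ["a"]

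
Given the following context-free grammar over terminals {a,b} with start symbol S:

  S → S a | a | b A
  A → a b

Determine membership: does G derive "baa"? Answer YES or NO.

CNF form of G:
  S -> S T0 | T1 A | a
  A -> T0 T1
  T0 -> a
  T1 -> b

CYK table (by increasing span):
  [0..0]={T1}  "b"  orig:{}
  [1..1]={S,T0}  "a"  orig:{S}
  [2..2]={S,T0}  "a"  orig:{S}
  [0..1]=∅  "ba"
  [1..2]={S}  "aa"
  [0..2]=∅  "baa"

S ∉ T[0,2] ⇒ NO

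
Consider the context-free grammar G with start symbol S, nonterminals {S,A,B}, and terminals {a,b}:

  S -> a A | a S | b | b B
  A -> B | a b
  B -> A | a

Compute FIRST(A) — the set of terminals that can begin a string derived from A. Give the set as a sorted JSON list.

Compute FIRST by fixpoint:
pass 1:
  A via A→a b: +{a}
  B via B→A: +{a}
  S via S→a A: +{a}
  S via S→b: +{b}
  S: {a,b}  A: {a}  B: {a}
pass 2: — fixpoint
  S: {a,b}  A: {a}  B: {a}

FIRST(A) = ["a"]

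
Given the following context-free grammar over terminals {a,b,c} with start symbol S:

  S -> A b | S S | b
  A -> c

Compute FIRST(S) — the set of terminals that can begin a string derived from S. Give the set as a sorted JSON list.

FIRST iteration:
pass 1:
  A via A→c: +{c}
  S via S→A b: +{c}
  S via S→b: +{b}
  S: {b,c}  A: {c}
pass 2: done
  S: {b,c}  A: {c}

FIRST(S) = ["b", "c"]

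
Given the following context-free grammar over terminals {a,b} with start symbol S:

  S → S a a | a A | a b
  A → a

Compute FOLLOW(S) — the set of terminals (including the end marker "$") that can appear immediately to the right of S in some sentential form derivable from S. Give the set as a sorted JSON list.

FIRST iteration:
pass 1:
  A via A→a: +{a}
  S via S→a A: +{a}
  S: {a}  A: {a}
pass 2: (no change)
  S: {a}  A: {a}

FOLLOW sets:
FOLLOW(S) := {$}
[1]
  S→S a a: FOLLOW(S) ⊇ FIRST(a) = {a}; new: +{a}
  S→a A: FOLLOW(A) ⊇ FOLLOW(S) ⊇ {$,a}; new: +{$,a}
  FOLLOW[S]={$,a}  FOLLOW[A]={$,a}
[2] — fixpoint
  FOLLOW[S]={$,a}  FOLLOW[A]={$,a}

FOLLOW(S) = ["$", "a"]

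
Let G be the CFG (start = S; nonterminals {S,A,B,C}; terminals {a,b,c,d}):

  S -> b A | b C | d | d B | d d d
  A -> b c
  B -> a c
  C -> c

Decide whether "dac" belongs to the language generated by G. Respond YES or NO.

CNF form of G:
  S -> T0 A | T0 C | T3 B | T3 X4 | d
  A -> T0 T1
  B -> T2 T1
  C -> c
  T0 -> b
  T1 -> c
  T2 -> a
  T3 -> d
  X4 -> T3 T3

CYK table (by increasing span):
  [0..0]={S,T3}  "d"  orig:{S}
  [1..1]={T2}  "a"  orig:{}
  [2..2]={C,T1}  "c"  orig:{C}
  [0..1]=∅  "da"
  [1..2]={B}  "ac"
  [0..2]={S}  "dac"

S ∈ T[0,2] ⇒ YES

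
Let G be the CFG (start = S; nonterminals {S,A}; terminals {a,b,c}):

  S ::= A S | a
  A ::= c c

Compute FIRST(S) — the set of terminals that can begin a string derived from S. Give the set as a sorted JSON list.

FIRST sets, iterate to fixpoint:
[1]
  A via A→c c: +{c}
  S via S→A S: +{c}
  S via S→a: +{a}
  FIRST(S)={a,c}  FIRST(A)={c}
[2] (stable)
  FIRST(S)={a,c}  FIRST(A)={c}

FIRST(S) = ["a", "c"]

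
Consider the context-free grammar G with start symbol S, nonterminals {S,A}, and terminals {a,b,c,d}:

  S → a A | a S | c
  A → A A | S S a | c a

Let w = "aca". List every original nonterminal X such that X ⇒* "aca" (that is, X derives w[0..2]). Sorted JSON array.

Convert to CNF:
  S -> T0 A | T0 S | c
  A -> A A | S X2 | T1 T0
  T0 -> a
  T1 -> c
  X2 -> S T0

CYK fill — only the sub-triangle for w[0..2]:
  [0..0]={T0}  "a"  orig:{}
  [1..1]={S,T1}  "c"  orig:{S}
  [2..2]={T0}  "a"  orig:{}
  [0..1]={S}  "ac"
  [1..2]={A,X2}  "ca"  orig:{A}
  [0..2]={S,X2}  "aca"  orig:{S}

Original NTs in T[0,2] deriving "aca": ["S"]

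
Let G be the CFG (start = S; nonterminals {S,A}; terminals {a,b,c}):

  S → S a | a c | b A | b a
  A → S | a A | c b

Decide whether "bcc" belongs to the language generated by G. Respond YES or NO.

Convert to CNF:
  S -> S T0 | T0 T1 | T2 A | T2 T0
  A -> S T0 | T0 A | T0 T1 | T1 T2 | T2 A | T2 T0
  T0 -> a
  T1 -> c
  T2 -> b

Fill CYK table bottom-up:
  T[0,0] 'b' = {T2}  orig:{}
  T[1,1] 'c' = {T1}  orig:{}
  T[2,2] 'c' = {T1}  orig:{}
  T[0,1] 'bc' = ∅
  T[1,2] 'cc' = ∅
  T[0,2] 'bcc' = ∅

S ∉ T[0,2] ⇒ NO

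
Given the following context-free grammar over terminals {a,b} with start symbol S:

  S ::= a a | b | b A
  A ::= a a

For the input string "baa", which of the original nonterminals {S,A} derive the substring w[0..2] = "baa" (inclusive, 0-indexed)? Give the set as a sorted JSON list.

Convert to CNF:
  S -> T0 T0 | T1 A | b
  A -> T0 T0
  T0 -> a
  T1 -> b

CYK fill — only the sub-triangle for w[0..2]:
  T[0,0] 'b' = {S,T1}  orig:{S}
  T[1,1] 'a' = {T0}  orig:{}
  T[2,2] 'a' = {T0}  orig:{}
  T[0,1] 'ba' = ∅
  T[1,2] 'aa' = {A,S}
  T[0,2] 'baa' = {S}

Original NTs in T[0,2] deriving "baa": ["S"]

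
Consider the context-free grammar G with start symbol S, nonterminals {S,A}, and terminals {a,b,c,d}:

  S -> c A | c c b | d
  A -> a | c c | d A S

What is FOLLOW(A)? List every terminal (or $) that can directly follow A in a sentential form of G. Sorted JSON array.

FIRST sets, iterate to fixpoint:
pass 1:
  A via A→a: +{a}
  A via A→c c: +{c}
  A via A→d A S: +{d}
  S via S→c A: +{c}
  S via S→d: +{d}
  FIRST(S)={c,d}  FIRST(A)={a,c,d}
pass 2: — fixpoint
  FIRST(S)={c,d}  FIRST(A)={a,c,d}

Compute FOLLOW by fixpoint:
seed FOLLOW(S) with $
round 1:
  A→d A S: FOLLOW(A) ⊇ FIRST(S) = {c,d}; new: +{c,d}
  A→d A S: FOLLOW(S) ⊇ FOLLOW(A) ⊇ {c,d}; new: +{c,d}
  S→c A: FOLLOW(A) ⊇ FOLLOW(S) ⊇ {$,c,d}; new: +{$}
  FOLLOW[S]={$,c,d}  FOLLOW[A]={$,c,d}
round 2: done
  FOLLOW[S]={$,c,d}  FOLLOW[A]={$,c,d}

FOLLOW(A) = ["$", "c", "d"]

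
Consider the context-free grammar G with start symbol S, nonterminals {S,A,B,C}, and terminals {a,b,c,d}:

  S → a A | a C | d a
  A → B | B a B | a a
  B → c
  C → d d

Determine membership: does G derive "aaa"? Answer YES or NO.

Convert to CNF:
  S -> T0 A | T0 C | T1 T0
  A -> B X2 | T0 T0 | c
  B -> c
  C -> T1 T1
  T0 -> a
  T1 -> d
  X2 -> T0 B

Fill CYK table bottom-up:
  cell(0,0) a: {T0}  orig:{}
  cell(1,1) a: {T0}  orig:{}
  cell(2,2) a: {T0}  orig:{}
  cell(0,1) aa: {A}
  cell(1,2) aa: {A}
  cell(0,2) aaa: {S}

S ∈ T[0,2] ⇒ YES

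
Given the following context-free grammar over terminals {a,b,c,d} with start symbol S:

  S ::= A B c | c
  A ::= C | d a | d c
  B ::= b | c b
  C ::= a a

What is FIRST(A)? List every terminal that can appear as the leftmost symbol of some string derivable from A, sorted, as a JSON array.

FIRST sets, iterate to fixpoint:
pass 1:
  A via A→d a: +{d}
  B via B→b: +{b}
  B via B→c b: +{c}
  C via C→a a: +{a}
  S via S→A B c: +{d}
  S via S→c: +{c}
  S: {c,d}  A: {d}  B: {b,c}  C: {a}
pass 2:
  A via A→C: +{a}
  S via S→A B c: +{a}
  S: {a,c,d}  A: {a,d}  B: {b,c}  C: {a}
pass 3: (stable)
  S: {a,c,d}  A: {a,d}  B: {b,c}  C: {a}

FIRST(A) = ["a", "d"]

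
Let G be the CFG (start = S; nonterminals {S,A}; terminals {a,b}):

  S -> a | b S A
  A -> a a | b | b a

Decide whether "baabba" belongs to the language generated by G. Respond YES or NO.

Convert to CNF:
  S -> T1 X2 | a
  A -> T0 T0 | T1 T0 | b
  T0 -> a
  T1 -> b
  X2 -> S A

CYK fill:
  [0..0]={A,T1}  "b"  orig:{A}
  [1..1]={S,T0}  "a"  orig:{S}
  [2..2]={S,T0}  "a"  orig:{S}
  [3..3]={A,T1}  "b"  orig:{A}
  [4..4]={A,T1}  "b"  orig:{A}
  [5..5]={S,T0}  "a"  orig:{S}
  [0..1]={A}  "ba"
  [1..2]={A}  "aa"
  [2..3]={X2}  "ab"  orig:{}
  [3..4]=∅  "bb"
  [4..5]={A}  "ba"
  [0..2]=∅  "baa"
  [1..3]=∅  "aab"
  [2..4]=∅  "abb"
  [3..5]=∅  "bba"
  [0..3]=∅  "baab"
  [1..4]=∅  "aabb"
  [2..5]=∅  "abba"
  [0..4]=∅  "baabb"
  [1..5]=∅  "aabba"
  [0..5]=∅  "baabba"

S ∉ T[0,5] ⇒ NO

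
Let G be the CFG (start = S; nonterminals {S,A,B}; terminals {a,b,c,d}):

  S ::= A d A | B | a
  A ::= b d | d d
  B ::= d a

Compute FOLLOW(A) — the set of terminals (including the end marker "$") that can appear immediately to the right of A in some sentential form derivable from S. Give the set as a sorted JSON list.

FIRST sets, iterate to fixpoint:
pass 1:
  A via A→b d: +{b}
  A via A→d d: +{d}
  B via B→d a: +{d}
  S via S→A d A: +{b,d}
  S via S→a: +{a}
  FIRST(S)={a,b,d}  FIRST(A)={b,d}  FIRST(B)={d}
pass 2: done
  FIRST(S)={a,b,d}  FIRST(A)={b,d}  FIRST(B)={d}

FOLLOW iteration:
seed FOLLOW(S) with $
round 1:
  S→A d A: FOLLOW(A) ⊇ FIRST(d) = {d}; new: +{d}
  S→A d A: FOLLOW(A) ⊇ FOLLOW(S) ⊇ {$}; new: +{$}
  S→B: FOLLOW(B) ⊇ FOLLOW(S) ⊇ {$}; new: +{$}
  FOLLOW[S]={$}  FOLLOW[A]={$,d}  FOLLOW[B]={$}
round 2: — fixpoint
  FOLLOW[S]={$}  FOLLOW[A]={$,d}  FOLLOW[B]={$}

FOLLOW(A) = ["$", "d"]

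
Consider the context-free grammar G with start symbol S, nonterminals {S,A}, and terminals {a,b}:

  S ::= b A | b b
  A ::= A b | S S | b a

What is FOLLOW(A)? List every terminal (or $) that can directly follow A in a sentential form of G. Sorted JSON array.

FIRST sets, iterate to fixpoint:
iter 1:
  A via A→b a: +{b}
  S via S→b A: +{b}
  FIRST(S)={b}  FIRST(A)={b}
iter 2: (no change)
  FIRST(S)={b}  FIRST(A)={b}

FOLLOW sets:
seed FOLLOW(S) with $
[1]
  A→A b: FOLLOW(A) ⊇ FIRST(b) = {b}; new: +{b}
  A→S S: FOLLOW(S) ⊇ FIRST(S) = {b}; new: +{b}
  S→b A: FOLLOW(A) ⊇ FOLLOW(S) ⊇ {$,b}; new: +{$}
  S: {$,b}  A: {$,b}
[2] — fixpoint
  S: {$,b}  A: {$,b}

FOLLOW(A) = ["$", "b"]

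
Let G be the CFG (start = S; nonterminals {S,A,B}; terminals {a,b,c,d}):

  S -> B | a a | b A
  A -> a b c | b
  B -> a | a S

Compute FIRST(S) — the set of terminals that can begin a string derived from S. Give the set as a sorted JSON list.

FIRST iteration:
iter 1:
  A via A→a b c: +{a}
  A via A→b: +{b}
  B via B→a: +{a}
  S via S→B: +{a}
  S via S→b A: +{b}
  S: {a,b}  A: {a,b}  B: {a}
iter 2: (stable)
  S: {a,b}  A: {a,b}  B: {a}

FIRST(S) = ["a", "b"]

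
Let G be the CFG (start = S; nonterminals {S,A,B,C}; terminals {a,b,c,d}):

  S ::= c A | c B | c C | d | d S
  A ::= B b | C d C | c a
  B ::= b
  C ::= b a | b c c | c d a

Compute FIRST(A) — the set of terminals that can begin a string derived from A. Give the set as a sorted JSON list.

FIRST sets, iterate to fixpoint:
round 1:
  A via A→c a: +{c}
  B via B→b: +{b}
  C via C→b a: +{b}
  C via C→c d a: +{c}
  S via S→c A: +{c}
  S via S→d: +{d}
  FIRST(S)={c,d}  FIRST(A)={c}  FIRST(B)={b}  FIRST(C)={b,c}
round 2:
  A via A→B b: +{b}
  FIRST(S)={c,d}  FIRST(A)={b,c}  FIRST(B)={b}  FIRST(C)={b,c}
round 3: (stable)
  FIRST(S)={c,d}  FIRST(A)={b,c}  FIRST(B)={b}  FIRST(C)={b,c}

FIRST(A) = ["b", "c"]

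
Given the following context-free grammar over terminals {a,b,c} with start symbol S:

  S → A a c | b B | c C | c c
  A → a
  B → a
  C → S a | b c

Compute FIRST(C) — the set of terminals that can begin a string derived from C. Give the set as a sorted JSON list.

Compute FIRST by fixpoint:
round 1:
  A via A→a: +{a}
  B via B→a: +{a}
  C via C→b c: +{b}
  S via S→A a c: +{a}
  S via S→b B: +{b}
  S via S→c C: +{c}
  S: {a,b,c}  A: {a}  B: {a}  C: {b}
round 2:
  C via C→S a: +{a,c}
  S: {a,b,c}  A: {a}  B: {a}  C: {a,b,c}
round 3: (stable)
  S: {a,b,c}  A: {a}  B: {a}  C: {a,b,c}

FIRST(C) = ["a", "b", "c"]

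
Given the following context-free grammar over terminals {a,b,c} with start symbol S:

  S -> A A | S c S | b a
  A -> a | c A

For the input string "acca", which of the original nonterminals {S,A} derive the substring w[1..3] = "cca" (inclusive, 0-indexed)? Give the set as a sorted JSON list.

Convert to CNF:
  S -> A A | S X3 | T1 T2
  A -> T0 A | a
  T0 -> c
  T1 -> b
  T2 -> a
  X3 -> T0 S

CYK fill (cells [i..j] with 1 ≤ i ≤ j ≤ 3 only):
  T[1,1] 'c' = {T0}  orig:{}
  T[2,2] 'c' = {T0}  orig:{}
  T[3,3] 'a' = {A,T2}  orig:{A}
  T[1,2] 'cc' = ∅
  T[2,3] 'ca' = {A}
  T[1,3] 'cca' = {A}

Original NTs in T[1,3] deriving "cca": ["A"]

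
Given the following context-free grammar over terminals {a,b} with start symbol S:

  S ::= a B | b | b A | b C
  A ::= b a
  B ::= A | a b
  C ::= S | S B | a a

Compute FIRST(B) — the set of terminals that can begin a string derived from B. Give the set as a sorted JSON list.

FIRST iteration:
pass 1:
  A via A→b a: +{b}
  B via B→A: +{b}
  B via B→a b: +{a}
  C via C→a a: +{a}
  S via S→a B: +{a}
  S via S→b: +{b}
  S: {a,b}  A: {b}  B: {a,b}  C: {a}
pass 2:
  C via C→S: +{b}
  S: {a,b}  A: {b}  B: {a,b}  C: {a,b}
pass 3: (stable)
  S: {a,b}  A: {b}  B: {a,b}  C: {a,b}

FIRST(B) = ["a", "b"]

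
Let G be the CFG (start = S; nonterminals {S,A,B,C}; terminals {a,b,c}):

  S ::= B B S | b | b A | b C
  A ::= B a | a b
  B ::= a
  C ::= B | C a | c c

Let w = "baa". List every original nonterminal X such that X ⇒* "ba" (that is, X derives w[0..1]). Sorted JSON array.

Convert to CNF:
  S -> B X3 | T1 A | T1 C | b
  A -> B T0 | T0 T1
  B -> a
  C -> C T0 | T2 T2 | a
  T0 -> a
  T1 -> b
  T2 -> c
  X3 -> B S

Fill CYK table bottom-up (cells [i..j] with 0 ≤ i ≤ j ≤ 1 only):
  T[0,0] 'b' = {S,T1}  orig:{S}
  T[1,1] 'a' = {B,C,T0}  orig:{B,C}
  T[0,1] 'ba' = {S}

Original NTs in T[0,1] deriving "ba": ["S"]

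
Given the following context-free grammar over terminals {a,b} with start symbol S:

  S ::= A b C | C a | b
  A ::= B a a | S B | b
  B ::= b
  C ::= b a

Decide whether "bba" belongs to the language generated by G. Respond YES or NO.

Convert to CNF:
  S -> A X3 | C T0 | b
  A -> B X2 | S B | b
  B -> b
  C -> T1 T0
  T0 -> a
  T1 -> b
  X2 -> T0 T0
  X3 -> T1 C

Fill CYK table bottom-up:
  cell(0,0) b: {A,B,S,T1}  orig:{A,B,S}
  cell(1,1) b: {A,B,S,T1}  orig:{A,B,S}
  cell(2,2) a: {T0}  orig:{}
  cell(0,1) bb: {A}
  cell(1,2) ba: {C}
  cell(0,2) bba: {X3}  orig:{}

S ∉ T[0,2] ⇒ NO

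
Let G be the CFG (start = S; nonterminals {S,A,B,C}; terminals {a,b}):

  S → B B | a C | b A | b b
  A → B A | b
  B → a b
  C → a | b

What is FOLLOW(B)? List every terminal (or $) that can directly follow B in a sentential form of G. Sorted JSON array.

Compute FIRST by fixpoint:
[1]
  A via A→b: +{b}
  B via B→a b: +{a}
  C via C→a: +{a}
  C via C→b: +{b}
  S via S→B B: +{a}
  S via S→b A: +{b}
  FIRST[S]={a,b}  FIRST[A]={b}  FIRST[B]={a}  FIRST[C]={a,b}
[2]
  A via A→B A: +{a}
  FIRST[S]={a,b}  FIRST[A]={a,b}  FIRST[B]={a}  FIRST[C]={a,b}
[3] (stable)
  FIRST[S]={a,b}  FIRST[A]={a,b}  FIRST[B]={a}  FIRST[C]={a,b}

Compute FOLLOW by fixpoint:
FOLLOW(S) := {$}
round 1:
  A→B A: FOLLOW(B) ⊇ FIRST(A) = {a,b}; new: +{a,b}
  S→B B: FOLLOW(B) ⊇ FOLLOW(S) ⊇ {$}; new: +{$}
  S→a C: FOLLOW(C) ⊇ FOLLOW(S) ⊇ {$}; new: +{$}
  S→b A: FOLLOW(A) ⊇ FOLLOW(S) ⊇ {$}; new: +{$}
  FOLLOW[S]={$}  FOLLOW[A]={$}  FOLLOW[B]={$,a,b}  FOLLOW[C]={$}
round 2: — fixpoint
  FOLLOW[S]={$}  FOLLOW[A]={$}  FOLLOW[B]={$,a,b}  FOLLOW[C]={$}

FOLLOW(B) = ["$", "a", "b"]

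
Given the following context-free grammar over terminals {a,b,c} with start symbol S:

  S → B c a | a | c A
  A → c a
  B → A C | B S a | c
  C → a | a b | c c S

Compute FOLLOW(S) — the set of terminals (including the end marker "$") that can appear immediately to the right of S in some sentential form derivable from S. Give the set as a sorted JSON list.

Compute FIRST by fixpoint:
round 1:
  A via A→c a: +{c}
  B via B→A C: +{c}
  C via C→a: +{a}
  C via C→c c S: +{c}
  S via S→B c a: +{c}
  S via S→a: +{a}
  S: {a,c}  A: {c}  B: {c}  C: {a,c}
round 2: — fixpoint
  S: {a,c}  A: {c}  B: {c}  C: {a,c}

Compute FOLLOW by fixpoint:
FOLLOW(S) := {$}
iter 1:
  B→A C: FOLLOW(A) ⊇ FIRST(C) = {a,c}; new: +{a,c}
  B→B S a: FOLLOW(B) ⊇ FIRST(S) = {a,c}; new: +{a,c}
  B→B S a: FOLLOW(S) ⊇ FIRST(a) = {a}; new: +{a}
  S→c A: FOLLOW(A) ⊇ FOLLOW(S) ⊇ {$,a}; new: +{$}
  FOLLOW[S]={$,a}  FOLLOW[A]={$,a,c}  FOLLOW[B]={a,c}  FOLLOW[C]={}
iter 2:
  B→A C: FOLLOW(C) ⊇ FOLLOW(B) ⊇ {a,c}; new: +{a,c}
  C→c c S: FOLLOW(S) ⊇ FOLLOW(C) ⊇ {a,c}; new: +{c}
  FOLLOW[S]={$,a,c}  FOLLOW[A]={$,a,c}  FOLLOW[B]={a,c}  FOLLOW[C]={a,c}
iter 3: (stable)
  FOLLOW[S]={$,a,c}  FOLLOW[A]={$,a,c}  FOLLOW[B]={a,c}  FOLLOW[C]={a,c}

FOLLOW(S) = ["$", "a", "c"]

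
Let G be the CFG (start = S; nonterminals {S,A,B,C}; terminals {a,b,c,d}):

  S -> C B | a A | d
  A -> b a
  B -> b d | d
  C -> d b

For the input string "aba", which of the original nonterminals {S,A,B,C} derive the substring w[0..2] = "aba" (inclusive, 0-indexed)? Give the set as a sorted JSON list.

CNF form of G:
  S -> C B | T1 A | d
  A -> T0 T1
  B -> T0 T2 | d
  C -> T2 T0
  T0 -> b
  T1 -> a
  T2 -> d

CYK fill, restricted to cells inside w[0..2]:
  T[0,0] 'a' = {T1}  orig:{}
  T[1,1] 'b' = {T0}  orig:{}
  T[2,2] 'a' = {T1}  orig:{}
  T[0,1] 'ab' = ∅
  T[1,2] 'ba' = {A}
  T[0,2] 'aba' = {S}

Original NTs in T[0,2] deriving "aba": ["S"]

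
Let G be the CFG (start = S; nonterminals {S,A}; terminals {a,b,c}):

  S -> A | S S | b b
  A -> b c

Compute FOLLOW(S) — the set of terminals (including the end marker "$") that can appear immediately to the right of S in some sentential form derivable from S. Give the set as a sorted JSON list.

FIRST sets, iterate to fixpoint:
pass 1:
  A via A→b c: +{b}
  S via S→A: +{b}
  FIRST[S]={b}  FIRST[A]={b}
pass 2: done
  FIRST[S]={b}  FIRST[A]={b}

Compute FOLLOW by fixpoint:
FOLLOW(S) := {$}
round 1:
  S→A: FOLLOW(A) ⊇ FOLLOW(S) ⊇ {$}; new: +{$}
  S→S S: FOLLOW(S) ⊇ FIRST(S) = {b}; new: +{b}
  FOLLOW[S]={$,b}  FOLLOW[A]={$}
round 2:
  S→A: FOLLOW(A) ⊇ FOLLOW(S) ⊇ {$,b}; new: +{b}
  FOLLOW[S]={$,b}  FOLLOW[A]={$,b}
round 3: — fixpoint
  FOLLOW[S]={$,b}  FOLLOW[A]={$,b}

FOLLOW(S) = ["$", "b"]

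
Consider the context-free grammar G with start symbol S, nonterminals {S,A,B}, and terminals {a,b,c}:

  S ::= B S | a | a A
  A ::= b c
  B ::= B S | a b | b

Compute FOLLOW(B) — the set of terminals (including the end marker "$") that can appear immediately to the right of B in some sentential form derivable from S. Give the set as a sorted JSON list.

FIRST iteration:
[1]
  A via A→b c: +{b}
  B via B→a b: +{a}
  B via B→b: +{b}
  S via S→B S: +{a,b}
  FIRST(S)={a,b}  FIRST(A)={b}  FIRST(B)={a,b}
[2] — fixpoint
  FIRST(S)={a,b}  FIRST(A)={b}  FIRST(B)={a,b}

FOLLOW sets:
initialize: $ ∈ FOLLOW(S)
pass 1:
  B→B S: FOLLOW(B) ⊇ FIRST(S) = {a,b}; new: +{a,b}
  B→B S: FOLLOW(S) ⊇ FOLLOW(B) ⊇ {a,b}; new: +{a,b}
  S→a A: FOLLOW(A) ⊇ FOLLOW(S) ⊇ {$,a,b}; new: +{$,a,b}
  S: {$,a,b}  A: {$,a,b}  B: {a,b}
pass 2: (stable)
  S: {$,a,b}  A: {$,a,b}  B: {a,b}

FOLLOW(B) = ["a", "b"]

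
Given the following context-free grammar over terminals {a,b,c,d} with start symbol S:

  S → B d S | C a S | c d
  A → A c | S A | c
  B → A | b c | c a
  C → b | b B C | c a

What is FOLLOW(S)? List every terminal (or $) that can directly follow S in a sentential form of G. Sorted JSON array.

Compute FIRST by fixpoint:
iter 1:
  A via A→c: +{c}
  B via B→A: +{c}
  B via B→b c: +{b}
  C via C→b: +{b}
  C via C→c a: +{c}
  S via S→B d S: +{b,c}
  FIRST(S)={b,c}  FIRST(A)={c}  FIRST(B)={b,c}  FIRST(C)={b,c}
iter 2:
  A via A→S A: +{b}
  FIRST(S)={b,c}  FIRST(A)={b,c}  FIRST(B)={b,c}  FIRST(C)={b,c}
iter 3: done
  FIRST(S)={b,c}  FIRST(A)={b,c}  FIRST(B)={b,c}  FIRST(C)={b,c}

Compute FOLLOW by fixpoint:
seed FOLLOW(S) with $
round 1:
  A→A c: FOLLOW(A) ⊇ FIRST(c) = {c}; new: +{c}
  A→S A: FOLLOW(S) ⊇ FIRST(A) = {b,c}; new: +{b,c}
  C→b B C: FOLLOW(B) ⊇ FIRST(C) = {b,c}; new: +{b,c}
  S→B d S: FOLLOW(B) ⊇ FIRST(d) = {d}; new: +{d}
  S→C a S: FOLLOW(C) ⊇ FIRST(a) = {a}; new: +{a}
  FOLLOW(S)={$,b,c}  FOLLOW(A)={c}  FOLLOW(B)={b,c,d}  FOLLOW(C)={a}
round 2:
  B→A: FOLLOW(A) ⊇ FOLLOW(B) ⊇ {b,c,d}; new: +{b,d}
  FOLLOW(S)={$,b,c}  FOLLOW(A)={b,c,d}  FOLLOW(B)={b,c,d}  FOLLOW(C)={a}
round 3: done
  FOLLOW(S)={$,b,c}  FOLLOW(A)={b,c,d}  FOLLOW(B)={b,c,d}  FOLLOW(C)={a}

FOLLOW(S) = ["$", "b", "c"]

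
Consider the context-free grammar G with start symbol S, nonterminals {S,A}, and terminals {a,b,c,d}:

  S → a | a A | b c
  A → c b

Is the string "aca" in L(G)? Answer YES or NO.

Convert to CNF:
  S -> T1 T0 | T2 A | a
  A -> T0 T1
  T0 -> c
  T1 -> b
  T2 -> a

CYK table (by increasing span):
  [0..0]={S,T2}  "a"  orig:{S}
  [1..1]={T0}  "c"  orig:{}
  [2..2]={S,T2}  "a"  orig:{S}
  [0..1]=∅  "ac"
  [1..2]=∅  "ca"
  [0..2]=∅  "aca"

S ∉ T[0,2] ⇒ NO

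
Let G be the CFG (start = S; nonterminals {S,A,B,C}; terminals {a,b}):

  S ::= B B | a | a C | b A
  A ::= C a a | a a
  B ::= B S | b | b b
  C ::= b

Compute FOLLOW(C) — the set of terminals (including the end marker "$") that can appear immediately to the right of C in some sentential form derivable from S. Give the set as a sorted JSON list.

FIRST iteration:
iter 1:
  A via A→a a: +{a}
  B via B→b: +{b}
  C via C→b: +{b}
  S via S→B B: +{b}
  S via S→a: +{a}
  FIRST(S)={a,b}  FIRST(A)={a}  FIRST(B)={b}  FIRST(C)={b}
iter 2:
  A via A→C a a: +{b}
  FIRST(S)={a,b}  FIRST(A)={a,b}  FIRST(B)={b}  FIRST(C)={b}
iter 3: — fixpoint
  FIRST(S)={a,b}  FIRST(A)={a,b}  FIRST(B)={b}  FIRST(C)={b}

Compute FOLLOW by fixpoint:
seed FOLLOW(S) with $
round 1:
  A→C a a: FOLLOW(C) ⊇ FIRST(a) = {a}; new: +{a}
  B→B S: FOLLOW(B) ⊇ FIRST(S) = {a,b}; new: +{a,b}
  B→B S: FOLLOW(S) ⊇ FOLLOW(B) ⊇ {a,b}; new: +{a,b}
  S→B B: FOLLOW(B) ⊇ FOLLOW(S) ⊇ {$,a,b}; new: +{$}
  S→a C: FOLLOW(C) ⊇ FOLLOW(S) ⊇ {$,a,b}; new: +{$,b}
  S→b A: FOLLOW(A) ⊇ FOLLOW(S) ⊇ {$,a,b}; new: +{$,a,b}
  FOLLOW(S)={$,a,b}  FOLLOW(A)={$,a,b}  FOLLOW(B)={$,a,b}  FOLLOW(C)={$,a,b}
round 2: — fixpoint
  FOLLOW(S)={$,a,b}  FOLLOW(A)={$,a,b}  FOLLOW(B)={$,a,b}  FOLLOW(C)={$,a,b}

FOLLOW(C) = ["$", "a", "b"]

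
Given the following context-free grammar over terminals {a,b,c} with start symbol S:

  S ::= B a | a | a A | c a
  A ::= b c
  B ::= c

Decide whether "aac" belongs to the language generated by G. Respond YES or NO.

CNF form of G:
  S -> B T2 | T1 T2 | T2 A | a
  A -> T0 T1
  B -> c
  T0 -> b
  T1 -> c
  T2 -> a

CYK fill:
  cell(0,0) a: {S,T2}  orig:{S}
  cell(1,1) a: {S,T2}  orig:{S}
  cell(2,2) c: {B,T1}  orig:{B}
  cell(0,1) aa: ∅
  cell(1,2) ac: ∅
  cell(0,2) aac: ∅

S ∉ T[0,2] ⇒ NO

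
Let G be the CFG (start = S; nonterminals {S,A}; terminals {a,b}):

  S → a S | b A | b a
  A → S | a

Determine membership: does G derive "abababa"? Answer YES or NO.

Convert to CNF:
  S -> T0 S | T1 A | T1 T0
  A -> T0 S | T1 A | T1 T0 | a
  T0 -> a
  T1 -> b

CYK table (by increasing span):
  [0..0]={A,T0}  "a"  orig:{A}
  [1..1]={T1}  "b"  orig:{}
  [2..2]={A,T0}  "a"  orig:{A}
  [3..3]={T1}  "b"  orig:{}
  [4..4]={A,T0}  "a"  orig:{A}
  [5..5]={T1}  "b"  orig:{}
  [6..6]={A,T0}  "a"  orig:{A}
  [0..1]=∅  "ab"
  [1..2]={A,S}  "ba"
  [2..3]=∅  "ab"
  [3..4]={A,S}  "ba"
  [4..5]=∅  "ab"
  [5..6]={A,S}  "ba"
  [0..2]={A,S}  "aba"
  [1..3]=∅  "bab"
  [2..4]={A,S}  "aba"
  [3..5]=∅  "bab"
  [4..6]={A,S}  "aba"
  [0..3]=∅  "abab"
  [1..4]={A,S}  "baba"
  [2..5]=∅  "abab"
  [3..6]={A,S}  "baba"
  [0..4]={A,S}  "ababa"
  [1..5]=∅  "babab"
  [2..6]={A,S}  "ababa"
  [0..5]=∅  "ababab"
  [1..6]={A,S}  "bababa"
  [0..6]={A,S}  "abababa"

S ∈ T[0,6] ⇒ YES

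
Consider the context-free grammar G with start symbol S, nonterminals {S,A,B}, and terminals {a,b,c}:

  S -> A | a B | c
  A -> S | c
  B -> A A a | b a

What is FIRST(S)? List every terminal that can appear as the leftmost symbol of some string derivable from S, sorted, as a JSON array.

Compute FIRST by fixpoint:
iter 1:
  A via A→c: +{c}
  B via B→A A a: +{c}
  B via B→b a: +{b}
  S via S→A: +{c}
  S via S→a B: +{a}
  S: {a,c}  A: {c}  B: {b,c}
iter 2:
  A via A→S: +{a}
  B via B→A A a: +{a}
  S: {a,c}  A: {a,c}  B: {a,b,c}
iter 3: (stable)
  S: {a,c}  A: {a,c}  B: {a,b,c}

FIRST(S) = ["a", "c"]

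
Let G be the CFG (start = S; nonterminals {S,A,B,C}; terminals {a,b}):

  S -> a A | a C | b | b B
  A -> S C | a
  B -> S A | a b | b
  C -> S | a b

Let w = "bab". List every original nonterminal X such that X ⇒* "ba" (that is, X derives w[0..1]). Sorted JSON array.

CNF form of G:
  S -> T0 A | T0 C | T1 B | b
  A -> S C | a
  B -> S A | T0 T1 | b
  C -> T0 A | T0 C | T0 T1 | T1 B | b
  T0 -> a
  T1 -> b

CYK table (by increasing span) — only the sub-triangle for w[0..1]:
  T[0,0] 'b' = {B,C,S,T1}  orig:{B,C,S}
  T[1,1] 'a' = {A,T0}  orig:{A}
  T[0,1] 'ba' = {B}

Original NTs in T[0,1] deriving "ba": ["B"]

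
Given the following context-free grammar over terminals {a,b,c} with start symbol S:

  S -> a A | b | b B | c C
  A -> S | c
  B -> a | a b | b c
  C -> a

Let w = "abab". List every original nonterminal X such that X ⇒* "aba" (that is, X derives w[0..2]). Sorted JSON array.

Convert to CNF:
  S -> T0 A | T1 B | T2 C | b
  A -> T0 A | T1 B | T2 C | b | c
  B -> T0 T1 | T1 T2 | a
  C -> a
  T0 -> a
  T1 -> b
  T2 -> c

CYK fill, restricted to cells inside w[0..2]:
  cell(0,0) a: {B,C,T0}  orig:{B,C}
  cell(1,1) b: {A,S,T1}  orig:{A,S}
  cell(2,2) a: {B,C,T0}  orig:{B,C}
  cell(0,1) ab: {A,B,S}
  cell(1,2) ba: {A,S}
  cell(0,2) aba: {A,S}

Original NTs in T[0,2] deriving "aba": ["A", "S"]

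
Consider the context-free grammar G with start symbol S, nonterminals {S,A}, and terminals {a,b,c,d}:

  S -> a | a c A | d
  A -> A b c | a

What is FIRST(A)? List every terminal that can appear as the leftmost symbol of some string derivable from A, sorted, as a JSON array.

FIRST iteration:
round 1:
  A via A→a: +{a}
  S via S→a: +{a}
  S via S→d: +{d}
  S: {a,d}  A: {a}
round 2: (stable)
  S: {a,d}  A: {a}

FIRST(A) = ["a"]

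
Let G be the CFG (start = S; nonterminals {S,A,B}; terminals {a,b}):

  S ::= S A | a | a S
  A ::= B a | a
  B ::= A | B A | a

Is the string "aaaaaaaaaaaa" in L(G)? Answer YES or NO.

Convert to CNF:
  S -> S A | T0 S | a
  A -> B T0 | a
  B -> B A | B T0 | a
  T0 -> a

CYK table (by increasing span):
  cell(0,0) a: {A,B,S,T0}  orig:{A,B,S}
  cell(1,1) a: {A,B,S,T0}  orig:{A,B,S}
  cell(2,2) a: {A,B,S,T0}  orig:{A,B,S}
  cell(3,3) a: {A,B,S,T0}  orig:{A,B,S}
  cell(4,4) a: {A,B,S,T0}  orig:{A,B,S}
  cell(5,5) a: {A,B,S,T0}  orig:{A,B,S}
  cell(6,6) a: {A,B,S,T0}  orig:{A,B,S}
  cell(7,7) a: {A,B,S,T0}  orig:{A,B,S}
  cell(8,8) a: {A,B,S,T0}  orig:{A,B,S}
  cell(9,9) a: {A,B,S,T0}  orig:{A,B,S}
  cell(10,10) a: {A,B,S,T0}  orig:{A,B,S}
  cell(11,11) a: {A,B,S,T0}  orig:{A,B,S}
  cell(0,1) aa: {A,B,S}
  cell(1,2) aa: {A,B,S}
  cell(2,3) aa: {A,B,S}
  cell(3,4) aa: {A,B,S}
  cell(4,5) aa: {A,B,S}
  cell(5,6) aa: {A,B,S}
  cell(6,7) aa: {A,B,S}
  cell(7,8) aa: {A,B,S}
  cell(8,9) aa: {A,B,S}
  cell(9,10) aa: {A,B,S}
  cell(10,11) aa: {A,B,S}
  cell(0,2) aaa: {A,B,S}
  cell(1,3) aaa: {A,B,S}
  cell(2,4) aaa: {A,B,S}
  cell(3,5) aaa: {A,B,S}
  cell(4,6) aaa: {A,B,S}
  cell(5,7) aaa: {A,B,S}
  cell(6,8) aaa: {A,B,S}
  cell(7,9) aaa: {A,B,S}
  cell(8,10) aaa: {A,B,S}
  cell(9,11) aaa: {A,B,S}
  cell(0,3) aaaa: {A,B,S}
  cell(1,4) aaaa: {A,B,S}
  cell(2,5) aaaa: {A,B,S}
  cell(3,6) aaaa: {A,B,S}
  cell(4,7) aaaa: {A,B,S}
  cell(5,8) aaaa: {A,B,S}
  cell(6,9) aaaa: {A,B,S}
  cell(7,10) aaaa: {A,B,S}
  cell(8,11) aaaa: {A,B,S}
  cell(0,4) aaaaa: {A,B,S}
  cell(1,5) aaaaa: {A,B,S}
  cell(2,6) aaaaa: {A,B,S}
  cell(3,7) aaaaa: {A,B,S}
  cell(4,8) aaaaa: {A,B,S}
  cell(5,9) aaaaa: {A,B,S}
  cell(6,10) aaaaa: {A,B,S}
  cell(7,11) aaaaa: {A,B,S}
  cell(0,5) aaaaaa: {A,B,S}
  cell(1,6) aaaaaa: {A,B,S}
  cell(2,7) aaaaaa: {A,B,S}
  cell(3,8) aaaaaa: {A,B,S}
  cell(4,9) aaaaaa: {A,B,S}
  cell(5,10) aaaaaa: {A,B,S}
  cell(6,11) aaaaaa: {A,B,S}
  cell(0,6) aaaaaaa: {A,B,S}
  cell(1,7) aaaaaaa: {A,B,S}
  cell(2,8) aaaaaaa: {A,B,S}
  cell(3,9) aaaaaaa: {A,B,S}
  cell(4,10) aaaaaaa: {A,B,S}
  cell(5,11) aaaaaaa: {A,B,S}
  cell(0,7) aaaaaaaa: {A,B,S}
  cell(1,8) aaaaaaaa: {A,B,S}
  cell(2,9) aaaaaaaa: {A,B,S}
  cell(3,10) aaaaaaaa: {A,B,S}
  cell(4,11) aaaaaaaa: {A,B,S}
  cell(0,8) aaaaaaaaa: {A,B,S}
  cell(1,9) aaaaaaaaa: {A,B,S}
  cell(2,10) aaaaaaaaa: {A,B,S}
  cell(3,11) aaaaaaaaa: {A,B,S}
  cell(0,9) aaaaaaaaaa: {A,B,S}
  cell(1,10) aaaaaaaaaa: {A,B,S}
  cell(2,11) aaaaaaaaaa: {A,B,S}
  cell(0,10) aaaaaaaaaaa: {A,B,S}
  cell(1,11) aaaaaaaaaaa: {A,B,S}
  cell(0,11) aaaaaaaaaaaa: {A,B,S}

S ∈ T[0,11] ⇒ YES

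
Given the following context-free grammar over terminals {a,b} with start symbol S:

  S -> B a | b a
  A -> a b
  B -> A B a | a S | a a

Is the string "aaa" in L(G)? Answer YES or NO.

CNF form of G:
  S -> B T0 | T1 T0
  A -> T0 T1
  B -> A X2 | T0 S | T0 T0
  T0 -> a
  T1 -> b
  X2 -> B T0

CYK table (by increasing span):
  T[0,0] 'a' = {T0}  orig:{}
  T[1,1] 'a' = {T0}  orig:{}
  T[2,2] 'a' = {T0}  orig:{}
  T[0,1] 'aa' = {B}
  T[1,2] 'aa' = {B}
  T[0,2] 'aaa' = {S,X2}  orig:{S}

S ∈ T[0,2] ⇒ YES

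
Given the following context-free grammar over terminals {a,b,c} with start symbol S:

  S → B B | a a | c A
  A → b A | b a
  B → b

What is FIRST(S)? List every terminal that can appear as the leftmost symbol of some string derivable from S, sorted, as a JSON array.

FIRST iteration:
pass 1:
  A via A→b A: +{b}
  B via B→b: +{b}
  S via S→B B: +{b}
  S via S→a a: +{a}
  S via S→c A: +{c}
  S: {a,b,c}  A: {b}  B: {b}
pass 2: done
  S: {a,b,c}  A: {b}  B: {b}

FIRST(S) = ["a", "b", "c"]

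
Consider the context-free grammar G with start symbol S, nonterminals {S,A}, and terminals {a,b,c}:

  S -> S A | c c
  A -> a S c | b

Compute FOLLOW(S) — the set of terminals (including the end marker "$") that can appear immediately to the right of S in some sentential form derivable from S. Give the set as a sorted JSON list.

Compute FIRST by fixpoint:
iter 1:
  A via A→a S c: +{a}
  A via A→b: +{b}
  S via S→c c: +{c}
  FIRST(S)={c}  FIRST(A)={a,b}
iter 2: (stable)
  FIRST(S)={c}  FIRST(A)={a,b}

FOLLOW iteration:
seed FOLLOW(S) with $
pass 1:
  A→a S c: FOLLOW(S) ⊇ FIRST(c) = {c}; new: +{c}
  S→S A: FOLLOW(S) ⊇ FIRST(A) = {a,b}; new: +{a,b}
  S→S A: FOLLOW(A) ⊇ FOLLOW(S) ⊇ {$,a,b,c}; new: +{$,a,b,c}
  FOLLOW(S)={$,a,b,c}  FOLLOW(A)={$,a,b,c}
pass 2: — fixpoint
  FOLLOW(S)={$,a,b,c}  FOLLOW(A)={$,a,b,c}

FOLLOW(S) = ["$", "a", "b", "c"]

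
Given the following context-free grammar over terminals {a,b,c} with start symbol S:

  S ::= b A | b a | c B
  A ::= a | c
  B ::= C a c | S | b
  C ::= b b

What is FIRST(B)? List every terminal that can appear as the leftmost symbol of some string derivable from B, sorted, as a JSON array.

FIRST iteration:
iter 1:
  A via A→a: +{a}
  A via A→c: +{c}
  B via B→b: +{b}
  C via C→b b: +{b}
  S via S→b A: +{b}
  S via S→c B: +{c}
  S: {b,c}  A: {a,c}  B: {b}  C: {b}
iter 2:
  B via B→S: +{c}
  S: {b,c}  A: {a,c}  B: {b,c}  C: {b}
iter 3: (stable)
  S: {b,c}  A: {a,c}  B: {b,c}  C: {b}

FIRST(B) = ["b", "c"]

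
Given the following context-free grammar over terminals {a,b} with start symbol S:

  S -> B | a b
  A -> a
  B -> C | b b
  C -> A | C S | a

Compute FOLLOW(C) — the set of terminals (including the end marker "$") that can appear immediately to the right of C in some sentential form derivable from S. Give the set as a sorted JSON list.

FIRST sets, iterate to fixpoint:
[1]
  A via A→a: +{a}
  B via B→b b: +{b}
  C via C→A: +{a}
  S via S→B: +{b}
  S via S→a b: +{a}
  S: {a,b}  A: {a}  B: {b}  C: {a}
[2]
  B via B→C: +{a}
  S: {a,b}  A: {a}  B: {a,b}  C: {a}
[3] (no change)
  S: {a,b}  A: {a}  B: {a,b}  C: {a}

FOLLOW iteration:
seed FOLLOW(S) with $
pass 1:
  C→C S: FOLLOW(C) ⊇ FIRST(S) = {a,b}; new: +{a,b}
  C→C S: FOLLOW(S) ⊇ FOLLOW(C) ⊇ {a,b}; new: +{a,b}
  S→B: FOLLOW(B) ⊇ FOLLOW(S) ⊇ {$,a,b}; new: +{$,a,b}
  FOLLOW[S]={$,a,b}  FOLLOW[A]={}  FOLLOW[B]={$,a,b}  FOLLOW[C]={a,b}
pass 2:
  B→C: FOLLOW(C) ⊇ FOLLOW(B) ⊇ {$,a,b}; new: +{$}
  C→A: FOLLOW(A) ⊇ FOLLOW(C) ⊇ {$,a,b}; new: +{$,a,b}
  FOLLOW[S]={$,a,b}  FOLLOW[A]={$,a,b}  FOLLOW[B]={$,a,b}  FOLLOW[C]={$,a,b}
pass 3: (stable)
  FOLLOW[S]={$,a,b}  FOLLOW[A]={$,a,b}  FOLLOW[B]={$,a,b}  FOLLOW[C]={$,a,b}

FOLLOW(C) = ["$", "a", "b"]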